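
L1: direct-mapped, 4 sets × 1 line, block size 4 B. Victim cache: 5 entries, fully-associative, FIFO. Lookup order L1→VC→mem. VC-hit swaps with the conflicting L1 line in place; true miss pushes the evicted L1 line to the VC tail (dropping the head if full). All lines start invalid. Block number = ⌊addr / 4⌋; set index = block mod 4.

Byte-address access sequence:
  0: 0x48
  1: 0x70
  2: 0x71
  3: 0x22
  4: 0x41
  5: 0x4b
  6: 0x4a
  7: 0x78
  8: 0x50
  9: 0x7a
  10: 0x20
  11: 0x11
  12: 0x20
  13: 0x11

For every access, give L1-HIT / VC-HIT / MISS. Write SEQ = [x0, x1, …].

  [0] addr=0x48 blk=18 s=2: MISS | VC []
  [1] addr=0x70 blk=28 s=0: MISS | VC []
  [2] addr=0x71 blk=28 s=0: L1-HIT | VC []
  [3] addr=0x22 blk=8 s=0: MISS | VC [28]
  [4] addr=0x41 blk=16 s=0: MISS | VC [28, 8]
  [5] addr=0x4b blk=18 s=2: L1-HIT | VC [28, 8]
  [6] addr=0x4a blk=18 s=2: L1-HIT | VC [28, 8]
  [7] addr=0x78 blk=30 s=2: MISS | VC [28, 8, 18]
  [8] addr=0x50 blk=20 s=0: MISS | VC [28, 8, 18, 16]
  [9] addr=0x7a blk=30 s=2: L1-HIT | VC [28, 8, 18, 16]
  [10] addr=0x20 blk=8 s=0: VC-HIT | VC [28, 20, 18, 16]
  [11] addr=0x11 blk=4 s=0: MISS | VC [28, 20, 18, 16, 8]
  [12] addr=0x20 blk=8 s=0: VC-HIT | VC [28, 20, 18, 16, 4]
  [13] addr=0x11 blk=4 s=0: VC-HIT | VC [28, 20, 18, 16, 8]

SEQ = [MISS, MISS, L1-HIT, MISS, MISS, L1-HIT, L1-HIT, MISS, MISS, L1-HIT, VC-HIT, MISS, VC-HIT, VC-HIT]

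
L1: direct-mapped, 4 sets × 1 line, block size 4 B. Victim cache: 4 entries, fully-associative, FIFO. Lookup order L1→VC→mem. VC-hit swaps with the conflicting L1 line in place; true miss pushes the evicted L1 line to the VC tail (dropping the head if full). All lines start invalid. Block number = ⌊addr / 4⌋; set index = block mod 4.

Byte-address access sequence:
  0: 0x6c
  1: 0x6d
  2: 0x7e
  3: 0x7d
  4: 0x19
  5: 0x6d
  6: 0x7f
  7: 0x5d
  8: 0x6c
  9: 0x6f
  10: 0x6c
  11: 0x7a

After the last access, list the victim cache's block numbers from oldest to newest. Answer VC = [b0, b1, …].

  [0] addr=0x6c blk=27 s=3: MISS | VC []
  [1] addr=0x6d blk=27 s=3: L1-HIT | VC []
  [2] addr=0x7e blk=31 s=3: MISS | VC [27]
  [3] addr=0x7d blk=31 s=3: L1-HIT | VC [27]
  [4] addr=0x19 blk=6 s=2: MISS | VC [27]
  [5] addr=0x6d blk=27 s=3: VC-HIT | VC [31]
  [6] addr=0x7f blk=31 s=3: VC-HIT | VC [27]
  [7] addr=0x5d blk=23 s=3: MISS | VC [27, 31]
  [8] addr=0x6c blk=27 s=3: VC-HIT | VC [23, 31]
  [9] addr=0x6f blk=27 s=3: L1-HIT | VC [23, 31]
  [10] addr=0x6c blk=27 s=3: L1-HIT | VC [23, 31]
  [11] addr=0x7a blk=30 s=2: MISS | VC [23, 31, 6]

VC = [23, 31, 6]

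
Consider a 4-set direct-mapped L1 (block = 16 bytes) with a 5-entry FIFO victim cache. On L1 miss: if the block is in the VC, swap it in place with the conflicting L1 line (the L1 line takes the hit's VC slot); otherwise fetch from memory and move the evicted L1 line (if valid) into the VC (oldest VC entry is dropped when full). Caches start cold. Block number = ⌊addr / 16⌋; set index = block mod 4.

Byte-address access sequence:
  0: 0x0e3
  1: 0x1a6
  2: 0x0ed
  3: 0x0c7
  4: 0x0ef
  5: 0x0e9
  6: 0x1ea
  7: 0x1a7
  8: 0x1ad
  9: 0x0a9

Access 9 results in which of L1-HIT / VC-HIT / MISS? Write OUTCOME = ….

OUTCOME = MISS

#0 0xe3→b14/s2 MISS; vc=[]
#1 0x1a6→b26/s2 MISS; vc=[14]
#2 0xed→b14/s2 VC-HIT; vc=[26]
#3 0xc7→b12/s0 MISS; vc=[26]
#4 0xef→b14/s2 L1-HIT; vc=[26]
#5 0xe9→b14/s2 L1-HIT; vc=[26]
#6 0x1ea→b30/s2 MISS; vc=[26,14]
#7 0x1a7→b26/s2 VC-HIT; vc=[30,14]
#8 0x1ad→b26/s2 L1-HIT; vc=[30,14]
#9 0xa9→b10/s2 MISS; vc=[30,14,26]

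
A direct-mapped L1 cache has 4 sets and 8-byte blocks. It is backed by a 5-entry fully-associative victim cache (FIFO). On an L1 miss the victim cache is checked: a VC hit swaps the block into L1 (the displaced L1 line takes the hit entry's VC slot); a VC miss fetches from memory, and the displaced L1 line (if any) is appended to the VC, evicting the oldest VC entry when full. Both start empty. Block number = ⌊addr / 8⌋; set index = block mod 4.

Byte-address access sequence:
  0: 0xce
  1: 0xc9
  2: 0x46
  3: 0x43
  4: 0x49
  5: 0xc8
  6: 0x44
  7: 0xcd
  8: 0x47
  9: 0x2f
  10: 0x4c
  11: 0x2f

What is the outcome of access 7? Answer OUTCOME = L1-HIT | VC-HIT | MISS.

OUTCOME = L1-HIT

#0 0xce→b25/s1 MISS; vc=[]
#1 0xc9→b25/s1 L1-HIT; vc=[]
#2 0x46→b8/s0 MISS; vc=[]
#3 0x43→b8/s0 L1-HIT; vc=[]
#4 0x49→b9/s1 MISS; vc=[25]
#5 0xc8→b25/s1 VC-HIT; vc=[9]
#6 0x44→b8/s0 L1-HIT; vc=[9]
#7 0xcd→b25/s1 L1-HIT; vc=[9]
#8 0x47→b8/s0 L1-HIT; vc=[9]
#9 0x2f→b5/s1 MISS; vc=[9,25]
#10 0x4c→b9/s1 VC-HIT; vc=[5,25]
#11 0x2f→b5/s1 VC-HIT; vc=[9,25]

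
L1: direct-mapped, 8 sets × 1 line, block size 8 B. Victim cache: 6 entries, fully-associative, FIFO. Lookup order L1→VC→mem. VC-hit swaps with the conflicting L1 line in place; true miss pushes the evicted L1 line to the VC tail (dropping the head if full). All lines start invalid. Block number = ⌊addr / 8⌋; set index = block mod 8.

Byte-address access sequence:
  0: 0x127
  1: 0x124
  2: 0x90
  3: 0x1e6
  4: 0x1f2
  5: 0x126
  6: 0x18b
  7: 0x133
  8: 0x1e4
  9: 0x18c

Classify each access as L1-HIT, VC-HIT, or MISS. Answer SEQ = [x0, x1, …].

SEQ = [MISS, L1-HIT, MISS, MISS, MISS, VC-HIT, MISS, MISS, VC-HIT, L1-HIT]

0: 0x127 (blk 36, set 4) → MISS  vc=[]
1: 0x124 (blk 36, set 4) → L1-HIT  vc=[]
2: 0x90 (blk 18, set 2) → MISS  vc=[]
3: 0x1e6 (blk 60, set 4) → MISS  vc=[36]
4: 0x1f2 (blk 62, set 6) → MISS  vc=[36]
5: 0x126 (blk 36, set 4) → VC-HIT  vc=[60]
6: 0x18b (blk 49, set 1) → MISS  vc=[60]
7: 0x133 (blk 38, set 6) → MISS  vc=[60, 62]
8: 0x1e4 (blk 60, set 4) → VC-HIT  vc=[36, 62]
9: 0x18c (blk 49, set 1) → L1-HIT  vc=[36, 62]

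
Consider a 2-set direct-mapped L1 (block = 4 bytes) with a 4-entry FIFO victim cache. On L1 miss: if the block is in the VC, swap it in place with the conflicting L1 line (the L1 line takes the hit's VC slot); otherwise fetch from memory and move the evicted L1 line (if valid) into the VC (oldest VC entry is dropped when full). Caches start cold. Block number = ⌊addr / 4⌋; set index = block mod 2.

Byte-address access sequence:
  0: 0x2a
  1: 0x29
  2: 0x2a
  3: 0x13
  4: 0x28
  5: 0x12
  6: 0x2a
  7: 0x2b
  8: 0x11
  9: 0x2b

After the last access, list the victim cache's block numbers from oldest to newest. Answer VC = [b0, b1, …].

  [0] addr=0x2a blk=10 s=0: MISS | VC []
  [1] addr=0x29 blk=10 s=0: L1-HIT | VC []
  [2] addr=0x2a blk=10 s=0: L1-HIT | VC []
  [3] addr=0x13 blk=4 s=0: MISS | VC [10]
  [4] addr=0x28 blk=10 s=0: VC-HIT | VC [4]
  [5] addr=0x12 blk=4 s=0: VC-HIT | VC [10]
  [6] addr=0x2a blk=10 s=0: VC-HIT | VC [4]
  [7] addr=0x2b blk=10 s=0: L1-HIT | VC [4]
  [8] addr=0x11 blk=4 s=0: VC-HIT | VC [10]
  [9] addr=0x2b blk=10 s=0: VC-HIT | VC [4]

VC = [4]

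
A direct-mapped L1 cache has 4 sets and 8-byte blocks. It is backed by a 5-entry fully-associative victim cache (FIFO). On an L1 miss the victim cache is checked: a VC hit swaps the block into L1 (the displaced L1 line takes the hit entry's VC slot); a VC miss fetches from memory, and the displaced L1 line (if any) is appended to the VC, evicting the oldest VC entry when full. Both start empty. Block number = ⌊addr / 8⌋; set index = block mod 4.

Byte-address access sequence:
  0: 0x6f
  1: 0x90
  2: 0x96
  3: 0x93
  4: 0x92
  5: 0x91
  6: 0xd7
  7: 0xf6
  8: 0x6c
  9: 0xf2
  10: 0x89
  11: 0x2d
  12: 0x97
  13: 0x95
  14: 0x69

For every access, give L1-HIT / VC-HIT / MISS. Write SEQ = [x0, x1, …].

  [0] addr=0x6f blk=13 s=1: MISS | VC []
  [1] addr=0x90 blk=18 s=2: MISS | VC []
  [2] addr=0x96 blk=18 s=2: L1-HIT | VC []
  [3] addr=0x93 blk=18 s=2: L1-HIT | VC []
  [4] addr=0x92 blk=18 s=2: L1-HIT | VC []
  [5] addr=0x91 blk=18 s=2: L1-HIT | VC []
  [6] addr=0xd7 blk=26 s=2: MISS | VC [18]
  [7] addr=0xf6 blk=30 s=2: MISS | VC [18, 26]
  [8] addr=0x6c blk=13 s=1: L1-HIT | VC [18, 26]
  [9] addr=0xf2 blk=30 s=2: L1-HIT | VC [18, 26]
  [10] addr=0x89 blk=17 s=1: MISS | VC [18, 26, 13]
  [11] addr=0x2d blk=5 s=1: MISS | VC [18, 26, 13, 17]
  [12] addr=0x97 blk=18 s=2: VC-HIT | VC [30, 26, 13, 17]
  [13] addr=0x95 blk=18 s=2: L1-HIT | VC [30, 26, 13, 17]
  [14] addr=0x69 blk=13 s=1: VC-HIT | VC [30, 26, 5, 17]

SEQ = [MISS, MISS, L1-HIT, L1-HIT, L1-HIT, L1-HIT, MISS, MISS, L1-HIT, L1-HIT, MISS, MISS, VC-HIT, L1-HIT, VC-HIT]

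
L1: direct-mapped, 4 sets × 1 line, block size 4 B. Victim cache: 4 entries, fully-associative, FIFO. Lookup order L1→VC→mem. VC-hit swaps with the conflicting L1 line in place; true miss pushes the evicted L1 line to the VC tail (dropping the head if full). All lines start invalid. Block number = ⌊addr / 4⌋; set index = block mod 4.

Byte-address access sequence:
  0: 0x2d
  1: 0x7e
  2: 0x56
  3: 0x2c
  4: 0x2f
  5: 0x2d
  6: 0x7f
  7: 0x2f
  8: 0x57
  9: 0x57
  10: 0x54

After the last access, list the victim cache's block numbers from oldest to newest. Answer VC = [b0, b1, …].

  [0] addr=0x2d blk=11 s=3: MISS | VC []
  [1] addr=0x7e blk=31 s=3: MISS | VC [11]
  [2] addr=0x56 blk=21 s=1: MISS | VC [11]
  [3] addr=0x2c blk=11 s=3: VC-HIT | VC [31]
  [4] addr=0x2f blk=11 s=3: L1-HIT | VC [31]
  [5] addr=0x2d blk=11 s=3: L1-HIT | VC [31]
  [6] addr=0x7f blk=31 s=3: VC-HIT | VC [11]
  [7] addr=0x2f blk=11 s=3: VC-HIT | VC [31]
  [8] addr=0x57 blk=21 s=1: L1-HIT | VC [31]
  [9] addr=0x57 blk=21 s=1: L1-HIT | VC [31]
  [10] addr=0x54 blk=21 s=1: L1-HIT | VC [31]

VC = [31]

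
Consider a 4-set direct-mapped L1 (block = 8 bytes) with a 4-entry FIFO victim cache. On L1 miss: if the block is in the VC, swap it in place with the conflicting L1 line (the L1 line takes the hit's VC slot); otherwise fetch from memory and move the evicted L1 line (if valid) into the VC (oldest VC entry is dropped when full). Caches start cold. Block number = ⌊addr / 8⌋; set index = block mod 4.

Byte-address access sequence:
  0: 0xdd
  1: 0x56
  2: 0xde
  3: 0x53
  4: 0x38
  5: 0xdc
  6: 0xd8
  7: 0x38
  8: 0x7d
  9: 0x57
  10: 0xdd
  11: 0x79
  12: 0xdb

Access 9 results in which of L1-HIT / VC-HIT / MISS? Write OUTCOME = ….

OUTCOME = L1-HIT

0: 0xdd (blk 27, set 3) → MISS  vc=[]
1: 0x56 (blk 10, set 2) → MISS  vc=[]
2: 0xde (blk 27, set 3) → L1-HIT  vc=[]
3: 0x53 (blk 10, set 2) → L1-HIT  vc=[]
4: 0x38 (blk 7, set 3) → MISS  vc=[27]
5: 0xdc (blk 27, set 3) → VC-HIT  vc=[7]
6: 0xd8 (blk 27, set 3) → L1-HIT  vc=[7]
7: 0x38 (blk 7, set 3) → VC-HIT  vc=[27]
8: 0x7d (blk 15, set 3) → MISS  vc=[27, 7]
9: 0x57 (blk 10, set 2) → L1-HIT  vc=[27, 7]
10: 0xdd (blk 27, set 3) → VC-HIT  vc=[15, 7]
11: 0x79 (blk 15, set 3) → VC-HIT  vc=[27, 7]
12: 0xdb (blk 27, set 3) → VC-HIT  vc=[15, 7]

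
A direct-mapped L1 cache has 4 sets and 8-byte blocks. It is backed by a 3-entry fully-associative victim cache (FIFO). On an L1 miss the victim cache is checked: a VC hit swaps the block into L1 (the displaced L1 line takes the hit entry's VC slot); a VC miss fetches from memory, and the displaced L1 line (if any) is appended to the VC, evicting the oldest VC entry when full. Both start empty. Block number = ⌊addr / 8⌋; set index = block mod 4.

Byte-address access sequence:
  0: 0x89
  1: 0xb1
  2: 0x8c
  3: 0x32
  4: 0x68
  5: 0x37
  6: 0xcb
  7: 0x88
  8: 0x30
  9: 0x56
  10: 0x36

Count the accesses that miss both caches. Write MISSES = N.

#0 0x89→b17/s1 MISS; vc=[]
#1 0xb1→b22/s2 MISS; vc=[]
#2 0x8c→b17/s1 L1-HIT; vc=[]
#3 0x32→b6/s2 MISS; vc=[22]
#4 0x68→b13/s1 MISS; vc=[22,17]
#5 0x37→b6/s2 L1-HIT; vc=[22,17]
#6 0xcb→b25/s1 MISS; vc=[22,17,13]
#7 0x88→b17/s1 VC-HIT; vc=[22,25,13]
#8 0x30→b6/s2 L1-HIT; vc=[22,25,13]
#9 0x56→b10/s2 MISS; vc=[25,13,6]
#10 0x36→b6/s2 VC-HIT; vc=[25,13,10]

MISSES = 6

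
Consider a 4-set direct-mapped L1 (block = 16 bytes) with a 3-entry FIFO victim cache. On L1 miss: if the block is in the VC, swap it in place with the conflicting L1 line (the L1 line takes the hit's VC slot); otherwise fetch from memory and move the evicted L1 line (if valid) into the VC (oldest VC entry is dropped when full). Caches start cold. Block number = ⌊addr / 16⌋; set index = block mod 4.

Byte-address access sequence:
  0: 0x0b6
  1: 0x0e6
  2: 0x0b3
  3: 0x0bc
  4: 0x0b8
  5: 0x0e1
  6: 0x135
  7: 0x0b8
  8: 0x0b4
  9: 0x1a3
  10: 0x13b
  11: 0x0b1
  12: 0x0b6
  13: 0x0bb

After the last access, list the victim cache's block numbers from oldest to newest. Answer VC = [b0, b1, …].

VC = [19, 14]

#0 0xb6→b11/s3 MISS; vc=[]
#1 0xe6→b14/s2 MISS; vc=[]
#2 0xb3→b11/s3 L1-HIT; vc=[]
#3 0xbc→b11/s3 L1-HIT; vc=[]
#4 0xb8→b11/s3 L1-HIT; vc=[]
#5 0xe1→b14/s2 L1-HIT; vc=[]
#6 0x135→b19/s3 MISS; vc=[11]
#7 0xb8→b11/s3 VC-HIT; vc=[19]
#8 0xb4→b11/s3 L1-HIT; vc=[19]
#9 0x1a3→b26/s2 MISS; vc=[19,14]
#10 0x13b→b19/s3 VC-HIT; vc=[11,14]
#11 0xb1→b11/s3 VC-HIT; vc=[19,14]
#12 0xb6→b11/s3 L1-HIT; vc=[19,14]
#13 0xbb→b11/s3 L1-HIT; vc=[19,14]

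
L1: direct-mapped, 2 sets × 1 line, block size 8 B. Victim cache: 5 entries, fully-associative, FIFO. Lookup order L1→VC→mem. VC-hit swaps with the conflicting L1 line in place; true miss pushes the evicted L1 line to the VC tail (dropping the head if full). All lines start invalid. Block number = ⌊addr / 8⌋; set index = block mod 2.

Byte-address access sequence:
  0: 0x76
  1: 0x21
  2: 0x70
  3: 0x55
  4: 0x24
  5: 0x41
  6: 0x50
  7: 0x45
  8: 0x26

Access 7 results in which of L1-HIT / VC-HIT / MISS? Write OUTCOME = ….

#0 0x76→b14/s0 MISS; vc=[]
#1 0x21→b4/s0 MISS; vc=[14]
#2 0x70→b14/s0 VC-HIT; vc=[4]
#3 0x55→b10/s0 MISS; vc=[4,14]
#4 0x24→b4/s0 VC-HIT; vc=[10,14]
#5 0x41→b8/s0 MISS; vc=[10,14,4]
#6 0x50→b10/s0 VC-HIT; vc=[8,14,4]
#7 0x45→b8/s0 VC-HIT; vc=[10,14,4]
#8 0x26→b4/s0 VC-HIT; vc=[10,14,8]

OUTCOME = VC-HIT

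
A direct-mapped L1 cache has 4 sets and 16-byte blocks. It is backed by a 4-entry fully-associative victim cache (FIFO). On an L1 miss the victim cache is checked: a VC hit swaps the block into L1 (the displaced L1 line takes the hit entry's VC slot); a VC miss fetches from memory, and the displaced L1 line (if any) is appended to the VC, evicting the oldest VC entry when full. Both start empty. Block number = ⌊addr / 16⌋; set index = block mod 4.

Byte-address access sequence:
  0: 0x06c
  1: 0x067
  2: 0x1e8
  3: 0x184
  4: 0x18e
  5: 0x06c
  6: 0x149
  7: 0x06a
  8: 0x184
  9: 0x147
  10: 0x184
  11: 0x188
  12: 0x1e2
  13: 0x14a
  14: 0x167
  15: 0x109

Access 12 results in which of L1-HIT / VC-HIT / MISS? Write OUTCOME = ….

OUTCOME = VC-HIT

#0 0x6c→b6/s2 MISS; vc=[]
#1 0x67→b6/s2 L1-HIT; vc=[]
#2 0x1e8→b30/s2 MISS; vc=[6]
#3 0x184→b24/s0 MISS; vc=[6]
#4 0x18e→b24/s0 L1-HIT; vc=[6]
#5 0x6c→b6/s2 VC-HIT; vc=[30]
#6 0x149→b20/s0 MISS; vc=[30,24]
#7 0x6a→b6/s2 L1-HIT; vc=[30,24]
#8 0x184→b24/s0 VC-HIT; vc=[30,20]
#9 0x147→b20/s0 VC-HIT; vc=[30,24]
#10 0x184→b24/s0 VC-HIT; vc=[30,20]
#11 0x188→b24/s0 L1-HIT; vc=[30,20]
#12 0x1e2→b30/s2 VC-HIT; vc=[6,20]
#13 0x14a→b20/s0 VC-HIT; vc=[6,24]
#14 0x167→b22/s2 MISS; vc=[6,24,30]
#15 0x109→b16/s0 MISS; vc=[6,24,30,20]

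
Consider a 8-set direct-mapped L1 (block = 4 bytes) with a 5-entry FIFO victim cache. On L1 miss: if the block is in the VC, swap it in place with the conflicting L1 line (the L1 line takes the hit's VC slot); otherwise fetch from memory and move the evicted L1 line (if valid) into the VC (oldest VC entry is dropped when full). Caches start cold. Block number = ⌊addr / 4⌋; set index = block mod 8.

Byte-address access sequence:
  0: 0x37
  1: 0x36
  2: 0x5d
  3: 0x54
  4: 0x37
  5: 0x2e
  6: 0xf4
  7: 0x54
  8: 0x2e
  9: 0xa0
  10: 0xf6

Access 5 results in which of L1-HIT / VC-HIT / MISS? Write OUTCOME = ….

OUTCOME = MISS

  [0] addr=0x37 blk=13 s=5: MISS | VC []
  [1] addr=0x36 blk=13 s=5: L1-HIT | VC []
  [2] addr=0x5d blk=23 s=7: MISS | VC []
  [3] addr=0x54 blk=21 s=5: MISS | VC [13]
  [4] addr=0x37 blk=13 s=5: VC-HIT | VC [21]
  [5] addr=0x2e blk=11 s=3: MISS | VC [21]
  [6] addr=0xf4 blk=61 s=5: MISS | VC [21, 13]
  [7] addr=0x54 blk=21 s=5: VC-HIT | VC [61, 13]
  [8] addr=0x2e blk=11 s=3: L1-HIT | VC [61, 13]
  [9] addr=0xa0 blk=40 s=0: MISS | VC [61, 13]
  [10] addr=0xf6 blk=61 s=5: VC-HIT | VC [21, 13]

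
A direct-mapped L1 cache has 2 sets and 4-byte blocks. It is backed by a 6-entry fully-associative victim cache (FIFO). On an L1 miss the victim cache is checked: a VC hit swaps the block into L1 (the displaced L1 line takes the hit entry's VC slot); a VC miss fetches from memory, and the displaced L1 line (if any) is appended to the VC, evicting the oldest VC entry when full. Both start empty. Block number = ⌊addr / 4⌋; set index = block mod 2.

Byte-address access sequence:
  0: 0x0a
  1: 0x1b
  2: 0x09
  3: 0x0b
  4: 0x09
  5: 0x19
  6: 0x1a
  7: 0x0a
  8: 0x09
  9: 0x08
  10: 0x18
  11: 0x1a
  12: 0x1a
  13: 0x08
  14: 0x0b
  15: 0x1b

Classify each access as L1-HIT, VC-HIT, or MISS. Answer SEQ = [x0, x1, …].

0: 0xa (blk 2, set 0) → MISS  vc=[]
1: 0x1b (blk 6, set 0) → MISS  vc=[2]
2: 0x9 (blk 2, set 0) → VC-HIT  vc=[6]
3: 0xb (blk 2, set 0) → L1-HIT  vc=[6]
4: 0x9 (blk 2, set 0) → L1-HIT  vc=[6]
5: 0x19 (blk 6, set 0) → VC-HIT  vc=[2]
6: 0x1a (blk 6, set 0) → L1-HIT  vc=[2]
7: 0xa (blk 2, set 0) → VC-HIT  vc=[6]
8: 0x9 (blk 2, set 0) → L1-HIT  vc=[6]
9: 0x8 (blk 2, set 0) → L1-HIT  vc=[6]
10: 0x18 (blk 6, set 0) → VC-HIT  vc=[2]
11: 0x1a (blk 6, set 0) → L1-HIT  vc=[2]
12: 0x1a (blk 6, set 0) → L1-HIT  vc=[2]
13: 0x8 (blk 2, set 0) → VC-HIT  vc=[6]
14: 0xb (blk 2, set 0) → L1-HIT  vc=[6]
15: 0x1b (blk 6, set 0) → VC-HIT  vc=[2]

SEQ = [MISS, MISS, VC-HIT, L1-HIT, L1-HIT, VC-HIT, L1-HIT, VC-HIT, L1-HIT, L1-HIT, VC-HIT, L1-HIT, L1-HIT, VC-HIT, L1-HIT, VC-HIT]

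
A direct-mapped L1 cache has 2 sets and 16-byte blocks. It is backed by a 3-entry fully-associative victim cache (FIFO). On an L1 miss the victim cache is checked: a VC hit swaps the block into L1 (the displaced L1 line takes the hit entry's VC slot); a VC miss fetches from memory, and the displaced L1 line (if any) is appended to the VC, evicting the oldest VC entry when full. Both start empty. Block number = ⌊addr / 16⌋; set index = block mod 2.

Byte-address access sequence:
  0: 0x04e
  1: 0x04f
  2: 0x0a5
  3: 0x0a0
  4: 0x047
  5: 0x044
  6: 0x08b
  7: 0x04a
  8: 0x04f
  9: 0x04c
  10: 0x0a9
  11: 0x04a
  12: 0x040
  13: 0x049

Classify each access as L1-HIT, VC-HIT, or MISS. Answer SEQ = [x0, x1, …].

SEQ = [MISS, L1-HIT, MISS, L1-HIT, VC-HIT, L1-HIT, MISS, VC-HIT, L1-HIT, L1-HIT, VC-HIT, VC-HIT, L1-HIT, L1-HIT]

0: 0x4e (blk 4, set 0) → MISS  vc=[]
1: 0x4f (blk 4, set 0) → L1-HIT  vc=[]
2: 0xa5 (blk 10, set 0) → MISS  vc=[4]
3: 0xa0 (blk 10, set 0) → L1-HIT  vc=[4]
4: 0x47 (blk 4, set 0) → VC-HIT  vc=[10]
5: 0x44 (blk 4, set 0) → L1-HIT  vc=[10]
6: 0x8b (blk 8, set 0) → MISS  vc=[10, 4]
7: 0x4a (blk 4, set 0) → VC-HIT  vc=[10, 8]
8: 0x4f (blk 4, set 0) → L1-HIT  vc=[10, 8]
9: 0x4c (blk 4, set 0) → L1-HIT  vc=[10, 8]
10: 0xa9 (blk 10, set 0) → VC-HIT  vc=[4, 8]
11: 0x4a (blk 4, set 0) → VC-HIT  vc=[10, 8]
12: 0x40 (blk 4, set 0) → L1-HIT  vc=[10, 8]
13: 0x49 (blk 4, set 0) → L1-HIT  vc=[10, 8]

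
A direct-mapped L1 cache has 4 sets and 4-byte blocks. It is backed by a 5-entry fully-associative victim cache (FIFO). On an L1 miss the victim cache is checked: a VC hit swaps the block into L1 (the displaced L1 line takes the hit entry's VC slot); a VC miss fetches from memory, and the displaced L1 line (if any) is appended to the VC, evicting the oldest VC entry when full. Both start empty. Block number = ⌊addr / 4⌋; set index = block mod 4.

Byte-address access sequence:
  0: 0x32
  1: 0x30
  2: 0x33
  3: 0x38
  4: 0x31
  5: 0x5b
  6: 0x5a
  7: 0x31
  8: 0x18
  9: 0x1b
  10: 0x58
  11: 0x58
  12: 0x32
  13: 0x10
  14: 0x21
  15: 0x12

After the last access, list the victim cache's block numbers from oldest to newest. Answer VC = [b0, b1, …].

  [0] addr=0x32 blk=12 s=0: MISS | VC []
  [1] addr=0x30 blk=12 s=0: L1-HIT | VC []
  [2] addr=0x33 blk=12 s=0: L1-HIT | VC []
  [3] addr=0x38 blk=14 s=2: MISS | VC []
  [4] addr=0x31 blk=12 s=0: L1-HIT | VC []
  [5] addr=0x5b blk=22 s=2: MISS | VC [14]
  [6] addr=0x5a blk=22 s=2: L1-HIT | VC [14]
  [7] addr=0x31 blk=12 s=0: L1-HIT | VC [14]
  [8] addr=0x18 blk=6 s=2: MISS | VC [14, 22]
  [9] addr=0x1b blk=6 s=2: L1-HIT | VC [14, 22]
  [10] addr=0x58 blk=22 s=2: VC-HIT | VC [14, 6]
  [11] addr=0x58 blk=22 s=2: L1-HIT | VC [14, 6]
  [12] addr=0x32 blk=12 s=0: L1-HIT | VC [14, 6]
  [13] addr=0x10 blk=4 s=0: MISS | VC [14, 6, 12]
  [14] addr=0x21 blk=8 s=0: MISS | VC [14, 6, 12, 4]
  [15] addr=0x12 blk=4 s=0: VC-HIT | VC [14, 6, 12, 8]

VC = [14, 6, 12, 8]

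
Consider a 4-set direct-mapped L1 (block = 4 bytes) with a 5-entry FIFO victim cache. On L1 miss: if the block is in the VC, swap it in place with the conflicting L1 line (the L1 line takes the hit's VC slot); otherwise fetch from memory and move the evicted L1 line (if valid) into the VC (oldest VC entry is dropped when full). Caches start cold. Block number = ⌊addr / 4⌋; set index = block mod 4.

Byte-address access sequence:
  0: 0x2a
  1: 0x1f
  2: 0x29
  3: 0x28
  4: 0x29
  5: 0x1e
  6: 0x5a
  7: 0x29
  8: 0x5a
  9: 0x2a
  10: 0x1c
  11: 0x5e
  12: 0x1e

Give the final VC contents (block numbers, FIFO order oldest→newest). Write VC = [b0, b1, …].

#0 0x2a→b10/s2 MISS; vc=[]
#1 0x1f→b7/s3 MISS; vc=[]
#2 0x29→b10/s2 L1-HIT; vc=[]
#3 0x28→b10/s2 L1-HIT; vc=[]
#4 0x29→b10/s2 L1-HIT; vc=[]
#5 0x1e→b7/s3 L1-HIT; vc=[]
#6 0x5a→b22/s2 MISS; vc=[10]
#7 0x29→b10/s2 VC-HIT; vc=[22]
#8 0x5a→b22/s2 VC-HIT; vc=[10]
#9 0x2a→b10/s2 VC-HIT; vc=[22]
#10 0x1c→b7/s3 L1-HIT; vc=[22]
#11 0x5e→b23/s3 MISS; vc=[22,7]
#12 0x1e→b7/s3 VC-HIT; vc=[22,23]

VC = [22, 23]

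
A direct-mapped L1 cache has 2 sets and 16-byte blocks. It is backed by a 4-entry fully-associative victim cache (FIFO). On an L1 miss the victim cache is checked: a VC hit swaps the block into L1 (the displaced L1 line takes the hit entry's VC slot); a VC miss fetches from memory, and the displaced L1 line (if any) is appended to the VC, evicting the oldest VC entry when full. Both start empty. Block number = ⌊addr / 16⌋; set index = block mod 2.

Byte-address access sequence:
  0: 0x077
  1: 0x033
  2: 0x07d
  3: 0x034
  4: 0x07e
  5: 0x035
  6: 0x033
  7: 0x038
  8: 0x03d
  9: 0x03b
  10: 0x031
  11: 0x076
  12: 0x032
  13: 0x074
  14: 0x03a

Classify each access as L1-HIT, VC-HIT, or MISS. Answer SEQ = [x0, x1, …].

#0 0x77→b7/s1 MISS; vc=[]
#1 0x33→b3/s1 MISS; vc=[7]
#2 0x7d→b7/s1 VC-HIT; vc=[3]
#3 0x34→b3/s1 VC-HIT; vc=[7]
#4 0x7e→b7/s1 VC-HIT; vc=[3]
#5 0x35→b3/s1 VC-HIT; vc=[7]
#6 0x33→b3/s1 L1-HIT; vc=[7]
#7 0x38→b3/s1 L1-HIT; vc=[7]
#8 0x3d→b3/s1 L1-HIT; vc=[7]
#9 0x3b→b3/s1 L1-HIT; vc=[7]
#10 0x31→b3/s1 L1-HIT; vc=[7]
#11 0x76→b7/s1 VC-HIT; vc=[3]
#12 0x32→b3/s1 VC-HIT; vc=[7]
#13 0x74→b7/s1 VC-HIT; vc=[3]
#14 0x3a→b3/s1 VC-HIT; vc=[7]

SEQ = [MISS, MISS, VC-HIT, VC-HIT, VC-HIT, VC-HIT, L1-HIT, L1-HIT, L1-HIT, L1-HIT, L1-HIT, VC-HIT, VC-HIT, VC-HIT, VC-HIT]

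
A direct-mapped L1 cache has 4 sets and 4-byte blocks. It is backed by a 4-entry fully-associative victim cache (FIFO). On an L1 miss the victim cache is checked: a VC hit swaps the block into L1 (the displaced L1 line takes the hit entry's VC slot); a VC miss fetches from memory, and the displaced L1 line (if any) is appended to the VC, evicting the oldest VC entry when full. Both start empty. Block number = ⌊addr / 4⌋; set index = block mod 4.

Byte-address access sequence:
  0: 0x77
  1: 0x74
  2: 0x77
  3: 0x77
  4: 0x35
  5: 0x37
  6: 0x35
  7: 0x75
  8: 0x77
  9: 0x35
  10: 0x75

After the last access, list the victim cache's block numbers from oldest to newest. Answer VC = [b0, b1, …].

VC = [13]

  [0] addr=0x77 blk=29 s=1: MISS | VC []
  [1] addr=0x74 blk=29 s=1: L1-HIT | VC []
  [2] addr=0x77 blk=29 s=1: L1-HIT | VC []
  [3] addr=0x77 blk=29 s=1: L1-HIT | VC []
  [4] addr=0x35 blk=13 s=1: MISS | VC [29]
  [5] addr=0x37 blk=13 s=1: L1-HIT | VC [29]
  [6] addr=0x35 blk=13 s=1: L1-HIT | VC [29]
  [7] addr=0x75 blk=29 s=1: VC-HIT | VC [13]
  [8] addr=0x77 blk=29 s=1: L1-HIT | VC [13]
  [9] addr=0x35 blk=13 s=1: VC-HIT | VC [29]
  [10] addr=0x75 blk=29 s=1: VC-HIT | VC [13]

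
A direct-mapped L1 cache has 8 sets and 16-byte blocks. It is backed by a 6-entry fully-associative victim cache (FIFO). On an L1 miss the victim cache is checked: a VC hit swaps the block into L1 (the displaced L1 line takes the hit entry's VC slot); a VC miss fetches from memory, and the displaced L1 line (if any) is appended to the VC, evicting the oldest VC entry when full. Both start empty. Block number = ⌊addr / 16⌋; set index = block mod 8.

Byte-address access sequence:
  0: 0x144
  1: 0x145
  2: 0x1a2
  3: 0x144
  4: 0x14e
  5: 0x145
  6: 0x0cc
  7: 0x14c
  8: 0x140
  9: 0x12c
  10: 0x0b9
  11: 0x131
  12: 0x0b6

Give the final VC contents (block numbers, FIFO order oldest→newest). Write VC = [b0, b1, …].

VC = [12, 26, 19]

#0 0x144→b20/s4 MISS; vc=[]
#1 0x145→b20/s4 L1-HIT; vc=[]
#2 0x1a2→b26/s2 MISS; vc=[]
#3 0x144→b20/s4 L1-HIT; vc=[]
#4 0x14e→b20/s4 L1-HIT; vc=[]
#5 0x145→b20/s4 L1-HIT; vc=[]
#6 0xcc→b12/s4 MISS; vc=[20]
#7 0x14c→b20/s4 VC-HIT; vc=[12]
#8 0x140→b20/s4 L1-HIT; vc=[12]
#9 0x12c→b18/s2 MISS; vc=[12,26]
#10 0xb9→b11/s3 MISS; vc=[12,26]
#11 0x131→b19/s3 MISS; vc=[12,26,11]
#12 0xb6→b11/s3 VC-HIT; vc=[12,26,19]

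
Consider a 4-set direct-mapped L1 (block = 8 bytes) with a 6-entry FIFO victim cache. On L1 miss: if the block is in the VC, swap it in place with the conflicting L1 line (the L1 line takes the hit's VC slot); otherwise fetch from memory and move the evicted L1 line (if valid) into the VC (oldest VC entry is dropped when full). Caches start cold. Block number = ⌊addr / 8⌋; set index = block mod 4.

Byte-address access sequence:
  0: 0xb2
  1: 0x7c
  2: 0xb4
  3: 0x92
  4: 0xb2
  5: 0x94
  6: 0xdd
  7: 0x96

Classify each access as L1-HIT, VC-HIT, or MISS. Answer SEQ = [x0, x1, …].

0: 0xb2 (blk 22, set 2) → MISS  vc=[]
1: 0x7c (blk 15, set 3) → MISS  vc=[]
2: 0xb4 (blk 22, set 2) → L1-HIT  vc=[]
3: 0x92 (blk 18, set 2) → MISS  vc=[22]
4: 0xb2 (blk 22, set 2) → VC-HIT  vc=[18]
5: 0x94 (blk 18, set 2) → VC-HIT  vc=[22]
6: 0xdd (blk 27, set 3) → MISS  vc=[22, 15]
7: 0x96 (blk 18, set 2) → L1-HIT  vc=[22, 15]

SEQ = [MISS, MISS, L1-HIT, MISS, VC-HIT, VC-HIT, MISS, L1-HIT]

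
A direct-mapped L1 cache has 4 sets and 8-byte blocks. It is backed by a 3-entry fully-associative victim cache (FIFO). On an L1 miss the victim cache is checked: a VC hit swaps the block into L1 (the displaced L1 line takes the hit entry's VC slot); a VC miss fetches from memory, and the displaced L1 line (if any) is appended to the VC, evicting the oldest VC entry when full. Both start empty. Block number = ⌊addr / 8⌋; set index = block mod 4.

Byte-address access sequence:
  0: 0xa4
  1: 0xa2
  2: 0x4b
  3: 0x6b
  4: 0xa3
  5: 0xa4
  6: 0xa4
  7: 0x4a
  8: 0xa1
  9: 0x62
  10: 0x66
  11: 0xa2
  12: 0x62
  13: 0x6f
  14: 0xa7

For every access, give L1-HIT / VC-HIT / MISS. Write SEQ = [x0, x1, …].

SEQ = [MISS, L1-HIT, MISS, MISS, L1-HIT, L1-HIT, L1-HIT, VC-HIT, L1-HIT, MISS, L1-HIT, VC-HIT, VC-HIT, VC-HIT, VC-HIT]

  [0] addr=0xa4 blk=20 s=0: MISS | VC []
  [1] addr=0xa2 blk=20 s=0: L1-HIT | VC []
  [2] addr=0x4b blk=9 s=1: MISS | VC []
  [3] addr=0x6b blk=13 s=1: MISS | VC [9]
  [4] addr=0xa3 blk=20 s=0: L1-HIT | VC [9]
  [5] addr=0xa4 blk=20 s=0: L1-HIT | VC [9]
  [6] addr=0xa4 blk=20 s=0: L1-HIT | VC [9]
  [7] addr=0x4a blk=9 s=1: VC-HIT | VC [13]
  [8] addr=0xa1 blk=20 s=0: L1-HIT | VC [13]
  [9] addr=0x62 blk=12 s=0: MISS | VC [13, 20]
  [10] addr=0x66 blk=12 s=0: L1-HIT | VC [13, 20]
  [11] addr=0xa2 blk=20 s=0: VC-HIT | VC [13, 12]
  [12] addr=0x62 blk=12 s=0: VC-HIT | VC [13, 20]
  [13] addr=0x6f blk=13 s=1: VC-HIT | VC [9, 20]
  [14] addr=0xa7 blk=20 s=0: VC-HIT | VC [9, 12]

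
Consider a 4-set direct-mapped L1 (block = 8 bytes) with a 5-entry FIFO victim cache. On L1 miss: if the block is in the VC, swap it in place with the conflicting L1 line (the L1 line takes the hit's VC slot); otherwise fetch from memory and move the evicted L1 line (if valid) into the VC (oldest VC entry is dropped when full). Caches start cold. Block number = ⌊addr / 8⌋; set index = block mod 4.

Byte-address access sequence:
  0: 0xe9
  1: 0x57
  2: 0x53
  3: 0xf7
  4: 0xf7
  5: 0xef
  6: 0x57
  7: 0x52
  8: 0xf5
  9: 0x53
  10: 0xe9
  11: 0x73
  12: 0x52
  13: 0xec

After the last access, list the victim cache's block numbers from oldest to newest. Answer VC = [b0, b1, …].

  [0] addr=0xe9 blk=29 s=1: MISS | VC []
  [1] addr=0x57 blk=10 s=2: MISS | VC []
  [2] addr=0x53 blk=10 s=2: L1-HIT | VC []
  [3] addr=0xf7 blk=30 s=2: MISS | VC [10]
  [4] addr=0xf7 blk=30 s=2: L1-HIT | VC [10]
  [5] addr=0xef blk=29 s=1: L1-HIT | VC [10]
  [6] addr=0x57 blk=10 s=2: VC-HIT | VC [30]
  [7] addr=0x52 blk=10 s=2: L1-HIT | VC [30]
  [8] addr=0xf5 blk=30 s=2: VC-HIT | VC [10]
  [9] addr=0x53 blk=10 s=2: VC-HIT | VC [30]
  [10] addr=0xe9 blk=29 s=1: L1-HIT | VC [30]
  [11] addr=0x73 blk=14 s=2: MISS | VC [30, 10]
  [12] addr=0x52 blk=10 s=2: VC-HIT | VC [30, 14]
  [13] addr=0xec blk=29 s=1: L1-HIT | VC [30, 14]

VC = [30, 14]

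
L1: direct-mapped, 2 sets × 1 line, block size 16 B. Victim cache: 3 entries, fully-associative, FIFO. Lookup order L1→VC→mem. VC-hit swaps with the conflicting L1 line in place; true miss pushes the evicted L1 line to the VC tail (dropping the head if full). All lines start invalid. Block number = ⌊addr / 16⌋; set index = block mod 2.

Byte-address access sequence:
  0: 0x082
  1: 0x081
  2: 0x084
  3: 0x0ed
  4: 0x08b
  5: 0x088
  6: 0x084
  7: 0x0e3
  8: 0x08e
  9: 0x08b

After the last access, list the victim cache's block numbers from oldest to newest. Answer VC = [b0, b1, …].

  [0] addr=0x82 blk=8 s=0: MISS | VC []
  [1] addr=0x81 blk=8 s=0: L1-HIT | VC []
  [2] addr=0x84 blk=8 s=0: L1-HIT | VC []
  [3] addr=0xed blk=14 s=0: MISS | VC [8]
  [4] addr=0x8b blk=8 s=0: VC-HIT | VC [14]
  [5] addr=0x88 blk=8 s=0: L1-HIT | VC [14]
  [6] addr=0x84 blk=8 s=0: L1-HIT | VC [14]
  [7] addr=0xe3 blk=14 s=0: VC-HIT | VC [8]
  [8] addr=0x8e blk=8 s=0: VC-HIT | VC [14]
  [9] addr=0x8b blk=8 s=0: L1-HIT | VC [14]

VC = [14]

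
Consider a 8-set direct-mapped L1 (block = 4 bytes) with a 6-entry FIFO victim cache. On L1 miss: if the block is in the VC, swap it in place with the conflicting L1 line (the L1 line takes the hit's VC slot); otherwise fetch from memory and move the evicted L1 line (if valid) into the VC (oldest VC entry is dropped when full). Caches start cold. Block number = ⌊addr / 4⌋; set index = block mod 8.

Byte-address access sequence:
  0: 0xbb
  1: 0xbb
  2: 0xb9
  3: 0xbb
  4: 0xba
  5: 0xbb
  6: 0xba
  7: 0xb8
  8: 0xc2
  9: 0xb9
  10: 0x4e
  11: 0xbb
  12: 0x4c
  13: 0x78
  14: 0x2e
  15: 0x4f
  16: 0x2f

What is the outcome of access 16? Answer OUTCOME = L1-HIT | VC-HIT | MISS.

OUTCOME = VC-HIT

0: 0xbb (blk 46, set 6) → MISS  vc=[]
1: 0xbb (blk 46, set 6) → L1-HIT  vc=[]
2: 0xb9 (blk 46, set 6) → L1-HIT  vc=[]
3: 0xbb (blk 46, set 6) → L1-HIT  vc=[]
4: 0xba (blk 46, set 6) → L1-HIT  vc=[]
5: 0xbb (blk 46, set 6) → L1-HIT  vc=[]
6: 0xba (blk 46, set 6) → L1-HIT  vc=[]
7: 0xb8 (blk 46, set 6) → L1-HIT  vc=[]
8: 0xc2 (blk 48, set 0) → MISS  vc=[]
9: 0xb9 (blk 46, set 6) → L1-HIT  vc=[]
10: 0x4e (blk 19, set 3) → MISS  vc=[]
11: 0xbb (blk 46, set 6) → L1-HIT  vc=[]
12: 0x4c (blk 19, set 3) → L1-HIT  vc=[]
13: 0x78 (blk 30, set 6) → MISS  vc=[46]
14: 0x2e (blk 11, set 3) → MISS  vc=[46, 19]
15: 0x4f (blk 19, set 3) → VC-HIT  vc=[46, 11]
16: 0x2f (blk 11, set 3) → VC-HIT  vc=[46, 19]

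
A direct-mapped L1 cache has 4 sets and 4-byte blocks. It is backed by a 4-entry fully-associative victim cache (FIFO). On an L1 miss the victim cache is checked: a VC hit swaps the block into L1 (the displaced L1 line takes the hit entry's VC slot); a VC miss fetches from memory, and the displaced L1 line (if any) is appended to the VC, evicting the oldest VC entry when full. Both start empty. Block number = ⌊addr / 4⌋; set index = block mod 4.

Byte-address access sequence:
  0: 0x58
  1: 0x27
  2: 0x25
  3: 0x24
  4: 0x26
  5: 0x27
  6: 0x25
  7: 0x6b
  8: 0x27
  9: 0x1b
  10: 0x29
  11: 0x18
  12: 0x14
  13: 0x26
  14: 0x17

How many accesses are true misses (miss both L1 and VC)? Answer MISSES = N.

  [0] addr=0x58 blk=22 s=2: MISS | VC []
  [1] addr=0x27 blk=9 s=1: MISS | VC []
  [2] addr=0x25 blk=9 s=1: L1-HIT | VC []
  [3] addr=0x24 blk=9 s=1: L1-HIT | VC []
  [4] addr=0x26 blk=9 s=1: L1-HIT | VC []
  [5] addr=0x27 blk=9 s=1: L1-HIT | VC []
  [6] addr=0x25 blk=9 s=1: L1-HIT | VC []
  [7] addr=0x6b blk=26 s=2: MISS | VC [22]
  [8] addr=0x27 blk=9 s=1: L1-HIT | VC [22]
  [9] addr=0x1b blk=6 s=2: MISS | VC [22, 26]
  [10] addr=0x29 blk=10 s=2: MISS | VC [22, 26, 6]
  [11] addr=0x18 blk=6 s=2: VC-HIT | VC [22, 26, 10]
  [12] addr=0x14 blk=5 s=1: MISS | VC [22, 26, 10, 9]
  [13] addr=0x26 blk=9 s=1: VC-HIT | VC [22, 26, 10, 5]
  [14] addr=0x17 blk=5 s=1: VC-HIT | VC [22, 26, 10, 9]

MISSES = 6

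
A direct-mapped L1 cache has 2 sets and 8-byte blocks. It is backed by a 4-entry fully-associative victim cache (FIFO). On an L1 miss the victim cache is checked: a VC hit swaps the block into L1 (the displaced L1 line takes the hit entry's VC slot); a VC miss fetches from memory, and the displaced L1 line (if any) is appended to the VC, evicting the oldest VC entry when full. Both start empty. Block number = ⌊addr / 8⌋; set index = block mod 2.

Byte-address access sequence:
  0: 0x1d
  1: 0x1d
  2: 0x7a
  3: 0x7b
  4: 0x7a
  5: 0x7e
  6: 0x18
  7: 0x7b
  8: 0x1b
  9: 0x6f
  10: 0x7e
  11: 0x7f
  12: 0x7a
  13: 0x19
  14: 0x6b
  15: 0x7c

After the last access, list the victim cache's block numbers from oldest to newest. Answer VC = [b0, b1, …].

VC = [3, 13]

#0 0x1d→b3/s1 MISS; vc=[]
#1 0x1d→b3/s1 L1-HIT; vc=[]
#2 0x7a→b15/s1 MISS; vc=[3]
#3 0x7b→b15/s1 L1-HIT; vc=[3]
#4 0x7a→b15/s1 L1-HIT; vc=[3]
#5 0x7e→b15/s1 L1-HIT; vc=[3]
#6 0x18→b3/s1 VC-HIT; vc=[15]
#7 0x7b→b15/s1 VC-HIT; vc=[3]
#8 0x1b→b3/s1 VC-HIT; vc=[15]
#9 0x6f→b13/s1 MISS; vc=[15,3]
#10 0x7e→b15/s1 VC-HIT; vc=[13,3]
#11 0x7f→b15/s1 L1-HIT; vc=[13,3]
#12 0x7a→b15/s1 L1-HIT; vc=[13,3]
#13 0x19→b3/s1 VC-HIT; vc=[13,15]
#14 0x6b→b13/s1 VC-HIT; vc=[3,15]
#15 0x7c→b15/s1 VC-HIT; vc=[3,13]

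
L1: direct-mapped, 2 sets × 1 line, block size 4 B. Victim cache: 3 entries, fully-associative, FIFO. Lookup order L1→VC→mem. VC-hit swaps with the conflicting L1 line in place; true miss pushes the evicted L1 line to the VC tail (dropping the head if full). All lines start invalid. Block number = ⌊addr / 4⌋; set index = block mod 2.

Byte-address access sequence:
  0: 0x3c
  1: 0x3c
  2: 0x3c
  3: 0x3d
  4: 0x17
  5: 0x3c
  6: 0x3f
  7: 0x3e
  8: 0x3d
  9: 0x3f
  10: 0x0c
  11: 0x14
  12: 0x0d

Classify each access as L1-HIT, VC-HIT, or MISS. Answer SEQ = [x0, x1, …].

SEQ = [MISS, L1-HIT, L1-HIT, L1-HIT, MISS, VC-HIT, L1-HIT, L1-HIT, L1-HIT, L1-HIT, MISS, VC-HIT, VC-HIT]

#0 0x3c→b15/s1 MISS; vc=[]
#1 0x3c→b15/s1 L1-HIT; vc=[]
#2 0x3c→b15/s1 L1-HIT; vc=[]
#3 0x3d→b15/s1 L1-HIT; vc=[]
#4 0x17→b5/s1 MISS; vc=[15]
#5 0x3c→b15/s1 VC-HIT; vc=[5]
#6 0x3f→b15/s1 L1-HIT; vc=[5]
#7 0x3e→b15/s1 L1-HIT; vc=[5]
#8 0x3d→b15/s1 L1-HIT; vc=[5]
#9 0x3f→b15/s1 L1-HIT; vc=[5]
#10 0xc→b3/s1 MISS; vc=[5,15]
#11 0x14→b5/s1 VC-HIT; vc=[3,15]
#12 0xd→b3/s1 VC-HIT; vc=[5,15]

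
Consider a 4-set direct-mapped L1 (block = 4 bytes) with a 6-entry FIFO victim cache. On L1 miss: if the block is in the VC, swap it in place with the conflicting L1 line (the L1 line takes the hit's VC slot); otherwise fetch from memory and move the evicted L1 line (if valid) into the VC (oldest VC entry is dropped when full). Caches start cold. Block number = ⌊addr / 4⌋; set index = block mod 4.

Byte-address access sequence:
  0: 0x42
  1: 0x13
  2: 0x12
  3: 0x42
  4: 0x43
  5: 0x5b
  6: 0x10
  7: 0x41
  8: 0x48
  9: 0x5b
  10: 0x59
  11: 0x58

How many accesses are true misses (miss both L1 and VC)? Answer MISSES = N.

MISSES = 4

  [0] addr=0x42 blk=16 s=0: MISS | VC []
  [1] addr=0x13 blk=4 s=0: MISS | VC [16]
  [2] addr=0x12 blk=4 s=0: L1-HIT | VC [16]
  [3] addr=0x42 blk=16 s=0: VC-HIT | VC [4]
  [4] addr=0x43 blk=16 s=0: L1-HIT | VC [4]
  [5] addr=0x5b blk=22 s=2: MISS | VC [4]
  [6] addr=0x10 blk=4 s=0: VC-HIT | VC [16]
  [7] addr=0x41 blk=16 s=0: VC-HIT | VC [4]
  [8] addr=0x48 blk=18 s=2: MISS | VC [4, 22]
  [9] addr=0x5b blk=22 s=2: VC-HIT | VC [4, 18]
  [10] addr=0x59 blk=22 s=2: L1-HIT | VC [4, 18]
  [11] addr=0x58 blk=22 s=2: L1-HIT | VC [4, 18]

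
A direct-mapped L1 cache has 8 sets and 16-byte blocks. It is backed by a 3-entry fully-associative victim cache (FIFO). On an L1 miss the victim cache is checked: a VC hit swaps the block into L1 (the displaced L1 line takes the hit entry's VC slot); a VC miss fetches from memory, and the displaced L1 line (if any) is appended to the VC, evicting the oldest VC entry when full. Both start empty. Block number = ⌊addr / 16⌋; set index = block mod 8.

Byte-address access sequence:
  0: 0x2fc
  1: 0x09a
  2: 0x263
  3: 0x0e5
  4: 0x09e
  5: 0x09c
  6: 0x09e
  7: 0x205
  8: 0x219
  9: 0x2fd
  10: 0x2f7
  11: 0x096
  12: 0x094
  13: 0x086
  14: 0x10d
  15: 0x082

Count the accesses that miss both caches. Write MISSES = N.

#0 0x2fc→b47/s7 MISS; vc=[]
#1 0x9a→b9/s1 MISS; vc=[]
#2 0x263→b38/s6 MISS; vc=[]
#3 0xe5→b14/s6 MISS; vc=[38]
#4 0x9e→b9/s1 L1-HIT; vc=[38]
#5 0x9c→b9/s1 L1-HIT; vc=[38]
#6 0x9e→b9/s1 L1-HIT; vc=[38]
#7 0x205→b32/s0 MISS; vc=[38]
#8 0x219→b33/s1 MISS; vc=[38,9]
#9 0x2fd→b47/s7 L1-HIT; vc=[38,9]
#10 0x2f7→b47/s7 L1-HIT; vc=[38,9]
#11 0x96→b9/s1 VC-HIT; vc=[38,33]
#12 0x94→b9/s1 L1-HIT; vc=[38,33]
#13 0x86→b8/s0 MISS; vc=[38,33,32]
#14 0x10d→b16/s0 MISS; vc=[33,32,8]
#15 0x82→b8/s0 VC-HIT; vc=[33,32,16]

MISSES = 8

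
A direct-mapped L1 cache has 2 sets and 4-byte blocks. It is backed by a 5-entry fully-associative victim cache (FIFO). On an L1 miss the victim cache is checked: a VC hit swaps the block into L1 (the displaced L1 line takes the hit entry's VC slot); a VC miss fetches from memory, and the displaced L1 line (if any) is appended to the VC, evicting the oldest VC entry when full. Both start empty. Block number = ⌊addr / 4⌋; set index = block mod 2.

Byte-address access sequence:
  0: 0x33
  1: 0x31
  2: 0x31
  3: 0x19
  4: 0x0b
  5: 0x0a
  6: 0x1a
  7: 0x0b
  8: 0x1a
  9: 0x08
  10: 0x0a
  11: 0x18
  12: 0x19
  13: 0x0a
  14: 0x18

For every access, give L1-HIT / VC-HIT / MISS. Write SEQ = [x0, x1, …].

SEQ = [MISS, L1-HIT, L1-HIT, MISS, MISS, L1-HIT, VC-HIT, VC-HIT, VC-HIT, VC-HIT, L1-HIT, VC-HIT, L1-HIT, VC-HIT, VC-HIT]

#0 0x33→b12/s0 MISS; vc=[]
#1 0x31→b12/s0 L1-HIT; vc=[]
#2 0x31→b12/s0 L1-HIT; vc=[]
#3 0x19→b6/s0 MISS; vc=[12]
#4 0xb→b2/s0 MISS; vc=[12,6]
#5 0xa→b2/s0 L1-HIT; vc=[12,6]
#6 0x1a→b6/s0 VC-HIT; vc=[12,2]
#7 0xb→b2/s0 VC-HIT; vc=[12,6]
#8 0x1a→b6/s0 VC-HIT; vc=[12,2]
#9 0x8→b2/s0 VC-HIT; vc=[12,6]
#10 0xa→b2/s0 L1-HIT; vc=[12,6]
#11 0x18→b6/s0 VC-HIT; vc=[12,2]
#12 0x19→b6/s0 L1-HIT; vc=[12,2]
#13 0xa→b2/s0 VC-HIT; vc=[12,6]
#14 0x18→b6/s0 VC-HIT; vc=[12,2]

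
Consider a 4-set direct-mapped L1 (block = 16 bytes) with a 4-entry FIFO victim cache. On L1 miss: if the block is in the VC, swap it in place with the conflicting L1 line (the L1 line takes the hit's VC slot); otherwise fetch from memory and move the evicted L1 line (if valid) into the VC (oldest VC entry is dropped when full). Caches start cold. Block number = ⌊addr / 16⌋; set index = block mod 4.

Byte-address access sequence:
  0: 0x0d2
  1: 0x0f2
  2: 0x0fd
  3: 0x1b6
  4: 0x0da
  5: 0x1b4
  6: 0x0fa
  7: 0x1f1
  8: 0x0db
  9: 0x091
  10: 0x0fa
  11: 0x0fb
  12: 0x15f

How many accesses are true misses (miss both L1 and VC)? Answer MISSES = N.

  [0] addr=0xd2 blk=13 s=1: MISS | VC []
  [1] addr=0xf2 blk=15 s=3: MISS | VC []
  [2] addr=0xfd blk=15 s=3: L1-HIT | VC []
  [3] addr=0x1b6 blk=27 s=3: MISS | VC [15]
  [4] addr=0xda blk=13 s=1: L1-HIT | VC [15]
  [5] addr=0x1b4 blk=27 s=3: L1-HIT | VC [15]
  [6] addr=0xfa blk=15 s=3: VC-HIT | VC [27]
  [7] addr=0x1f1 blk=31 s=3: MISS | VC [27, 15]
  [8] addr=0xdb blk=13 s=1: L1-HIT | VC [27, 15]
  [9] addr=0x91 blk=9 s=1: MISS | VC [27, 15, 13]
  [10] addr=0xfa blk=15 s=3: VC-HIT | VC [27, 31, 13]
  [11] addr=0xfb blk=15 s=3: L1-HIT | VC [27, 31, 13]
  [12] addr=0x15f blk=21 s=1: MISS | VC [27, 31, 13, 9]

MISSES = 6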